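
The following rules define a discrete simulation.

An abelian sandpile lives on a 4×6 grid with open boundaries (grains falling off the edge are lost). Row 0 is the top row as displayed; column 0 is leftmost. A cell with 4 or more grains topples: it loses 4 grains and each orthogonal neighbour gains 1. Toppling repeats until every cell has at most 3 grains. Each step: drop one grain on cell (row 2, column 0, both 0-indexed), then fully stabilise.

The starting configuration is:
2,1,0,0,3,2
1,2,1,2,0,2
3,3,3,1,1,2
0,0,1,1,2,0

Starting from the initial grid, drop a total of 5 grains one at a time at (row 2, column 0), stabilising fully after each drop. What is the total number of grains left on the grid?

k=0  2,1,0,0,3,2
1,2,1,2,0,2
3,3,3,1,1,2
0,0,1,1,2,0
k=1  2,1,0,0,3,2
2,3,2,2,0,2
1,1,0,2,1,2
1,1,2,1,2,0
k=2  2,1,0,0,3,2
2,3,2,2,0,2
2,1,0,2,1,2
1,1,2,1,2,0
k=3  2,1,0,0,3,2
2,3,2,2,0,2
3,1,0,2,1,2
1,1,2,1,2,0
k=4  2,1,0,0,3,2
3,3,2,2,0,2
0,2,0,2,1,2
2,1,2,1,2,0
k=5  2,1,0,0,3,2
3,3,2,2,0,2
1,2,0,2,1,2
2,1,2,1,2,0

36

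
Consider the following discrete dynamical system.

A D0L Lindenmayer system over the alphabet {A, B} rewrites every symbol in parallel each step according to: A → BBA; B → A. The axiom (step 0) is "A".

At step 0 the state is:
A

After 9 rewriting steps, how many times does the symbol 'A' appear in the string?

341

gen 0: A
gen 1: BBA
gen 2: AABBA
gen 3: BBABBAAABBA
gen 4: AABBAAABBABBABBAAABBA
gen 5: BBABBAAABBABBABBAAABBAAABBAAABBABBABBAAABBA
gen 6: AABBAAABBABBABBAAABBAAABBAAABBABBABBAAABBABBABBAAABBABBABBAAABBAAABBAAABBABBABBAAABBA
gen 7: BBABBAAABBABBABBAAABBAAABBAAABBABBABBAAABBABBABBAAABBABBAB…ABBABBABBAAABBABBABBAAABBABBABBAAABBAAABBAAABBABBABBAAABBA  (len 171)
gen 8: AABBAAABBABBABBAAABBAAABBAAABBABBABBAAABBABBABBAAABBABBABB…ABBABBABBAAABBABBABBAAABBABBABBAAABBAAABBAAABBABBABBAAABBA  (len 341)
gen 9: BBABBAAABBABBABBAAABBAAABBAAABBABBABBAAABBABBABBAAABBABBAB…ABBABBABBAAABBABBABBAAABBABBABBAAABBAAABBAAABBABBABBAAABBA  (len 683)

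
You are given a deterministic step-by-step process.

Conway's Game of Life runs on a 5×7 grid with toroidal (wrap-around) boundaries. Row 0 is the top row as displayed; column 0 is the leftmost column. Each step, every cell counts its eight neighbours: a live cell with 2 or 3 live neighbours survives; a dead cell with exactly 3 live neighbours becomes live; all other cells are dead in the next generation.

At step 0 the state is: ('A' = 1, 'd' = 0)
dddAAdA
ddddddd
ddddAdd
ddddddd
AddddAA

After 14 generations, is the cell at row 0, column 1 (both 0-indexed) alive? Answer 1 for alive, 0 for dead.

k=0  dddAAdA
ddddddd
ddddAdd
ddddddd
AddddAA
k=1  AdddAdA
dddAAAd
ddddddd
dddddAA
AdddAAA
k=2  Adddddd
dddAAAA
ddddddA
AdddAdd
ddddAdd
k=3  dddAddA
AdddAAA
AddAddA
dddddAd
ddddddd
k=4  AdddAdA
dddAAdd
Adddddd
ddddddA
ddddddd
k=5  dddAAAd
AddAAAA
ddddddd
ddddddd
AddddAA
k=6  dddAddd
dddAddA
ddddAAA
ddddddA
dddddAA
k=7  ddddAAA
dddAddA
AdddAdA
AdddAdd
dddddAA
k=8  AdddAdd
dddAddd
AddAAdA
AdddAdd
Adddddd
k=9  ddddddd
AddAdAA
AddAAAA
AAdAAAd
AAddddA
k=10  dAdddAd
AddAddd
ddddddd
dddAddd
dAAdAAA
k=11  dAdAdAd
ddddddd
ddddddd
ddAAAAd
AAAAAAA
k=12  dAdAdAd
ddddddd
dddAAdd
Adddddd
Adddddd
k=13  ddddddd
ddAAddd
ddddddd
ddddddd
AAddddA
k=14  AAAdddd
ddddddd
ddddddd
Adddddd
Adddddd

1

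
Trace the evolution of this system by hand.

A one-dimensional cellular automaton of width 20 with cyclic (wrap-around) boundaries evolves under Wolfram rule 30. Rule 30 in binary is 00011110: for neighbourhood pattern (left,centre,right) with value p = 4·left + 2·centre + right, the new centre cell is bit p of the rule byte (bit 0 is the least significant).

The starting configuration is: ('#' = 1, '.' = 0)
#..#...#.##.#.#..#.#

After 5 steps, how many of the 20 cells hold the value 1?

11

step 0: #..#...#.##.#.#..#.#
step 1: .####.##.#..#.####.#
step 2: .#....#..####.#....#
step 3: .##..#####....##..##
step 4: .#.###....#..##.###.
step 5: ##.#..#..#####..#..#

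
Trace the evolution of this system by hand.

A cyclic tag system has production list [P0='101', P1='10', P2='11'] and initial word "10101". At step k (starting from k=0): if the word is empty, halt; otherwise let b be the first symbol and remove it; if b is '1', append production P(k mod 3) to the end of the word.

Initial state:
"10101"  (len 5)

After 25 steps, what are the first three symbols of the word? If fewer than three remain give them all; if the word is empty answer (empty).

110

gen 0: "10101"  (len 5)
gen 1: "0101101"  (len 7)
gen 2: "101101"  (len 6)
gen 3: "0110111"  (len 7)
gen 4: "110111"  (len 6)
gen 5: "1011110"  (len 7)
gen 6: "01111011"  (len 8)
gen 7: "1111011"  (len 7)
gen 8: "11101110"  (len 8)
gen 9: "110111011"  (len 9)
gen 10: "10111011101"  (len 11)
gen 11: "011101110110"  (len 12)
gen 12: "11101110110"  (len 11)
gen 13: "1101110110101"  (len 13)
gen 14: "10111011010110"  (len 14)
gen 15: "011101101011011"  (len 15)
gen 16: "11101101011011"  (len 14)
gen 17: "110110101101110"  (len 15)
gen 18: "1011010110111011"  (len 16)
gen 19: "011010110111011101"  (len 18)
gen 20: "11010110111011101"  (len 17)
gen 21: "101011011101110111"  (len 18)
gen 22: "01011011101110111101"  (len 20)
gen 23: "1011011101110111101"  (len 19)
gen 24: "01101110111011110111"  (len 20)
gen 25: "1101110111011110111"  (len 19)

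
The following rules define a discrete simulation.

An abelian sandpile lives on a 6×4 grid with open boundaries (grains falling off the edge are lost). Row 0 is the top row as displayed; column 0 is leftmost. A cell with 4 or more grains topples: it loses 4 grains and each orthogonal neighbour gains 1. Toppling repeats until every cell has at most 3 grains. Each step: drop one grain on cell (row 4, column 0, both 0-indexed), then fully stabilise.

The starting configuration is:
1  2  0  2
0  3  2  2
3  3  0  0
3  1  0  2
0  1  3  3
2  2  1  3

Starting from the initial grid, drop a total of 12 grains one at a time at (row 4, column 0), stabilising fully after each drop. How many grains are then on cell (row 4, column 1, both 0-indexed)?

t=0: 1  2  0  2
0  3  2  2
3  3  0  0
3  1  0  2
0  1  3  3
2  2  1  3
t=1: 1  2  0  2
0  3  2  2
3  3  0  0
3  1  0  2
1  1  3  3
2  2  1  3
t=2: 1  2  0  2
0  3  2  2
3  3  0  0
3  1  0  2
2  1  3  3
2  2  1  3
t=3: 1  2  0  2
0  3  2  2
3  3  0  0
3  1  0  2
3  1  3  3
2  2  1  3
t=4: 1  3  0  2
2  0  3  2
1  1  1  0
1  3  0  2
1  2  3  3
3  2  1  3
t=5: 1  3  0  2
2  0  3  2
1  1  1  0
1  3  0  2
2  2  3  3
3  2  1  3
t=6: 1  3  0  2
2  0  3  2
1  1  1  0
1  3  0  2
3  2  3  3
3  2  1  3
t=7: 1  3  0  2
2  0  3  2
1  1  1  0
2  3  0  2
1  3  3  3
0  3  1  3
t=8: 1  3  0  2
2  0  3  2
1  1  1  0
2  3  0  2
2  3  3  3
0  3  1  3
t=9: 1  3  0  2
2  0  3  2
1  1  1  0
2  3  0  2
3  3  3  3
0  3  1  3
t=10: 1  3  0  2
2  0  3  2
2  2  1  0
0  1  2  3
2  3  2  1
2  1  0  1
t=11: 1  3  0  2
2  0  3  2
2  2  1  0
0  1  2  3
3  3  2  1
2  1  0  1
t=12: 1  3  0  2
2  0  3  2
2  2  1  0
1  2  2  3
1  0  3  1
3  2  0  1

0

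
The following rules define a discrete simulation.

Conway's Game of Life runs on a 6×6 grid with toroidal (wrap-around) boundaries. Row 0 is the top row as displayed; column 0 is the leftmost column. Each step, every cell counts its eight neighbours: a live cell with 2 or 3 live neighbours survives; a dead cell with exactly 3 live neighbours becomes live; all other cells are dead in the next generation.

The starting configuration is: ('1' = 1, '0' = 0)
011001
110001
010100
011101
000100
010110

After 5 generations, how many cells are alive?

step 0: 011001
110001
010100
011101
000100
010110
step 1: 000101
000011
000101
110100
110000
110110
step 2: 001100
100101
001101
010011
000110
010110
step 3: 110001
110001
011100
100001
100000
000000
step 4: 010001
000011
001010
101001
100001
010001
step 5: 000001
100111
110010
100110
000010
010011

15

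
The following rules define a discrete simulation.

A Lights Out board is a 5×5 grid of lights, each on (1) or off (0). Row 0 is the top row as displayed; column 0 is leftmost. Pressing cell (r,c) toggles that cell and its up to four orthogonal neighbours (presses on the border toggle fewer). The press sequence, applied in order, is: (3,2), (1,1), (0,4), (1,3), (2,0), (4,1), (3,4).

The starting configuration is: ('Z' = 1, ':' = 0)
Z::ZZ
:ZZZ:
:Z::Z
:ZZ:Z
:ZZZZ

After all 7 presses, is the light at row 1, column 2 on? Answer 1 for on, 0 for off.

gen 0: Z::ZZ
:ZZZ:
:Z::Z
:ZZ:Z
:ZZZZ
gen 1: Z::ZZ
:ZZZ:
:ZZ:Z
:::ZZ
:Z:ZZ
gen 2: ZZ:ZZ
Z::Z:
::Z:Z
:::ZZ
:Z:ZZ
gen 3: ZZ:::
Z::ZZ
::Z:Z
:::ZZ
:Z:ZZ
gen 4: ZZ:Z:
Z:Z::
::ZZZ
:::ZZ
:Z:ZZ
gen 5: ZZ:Z:
::Z::
ZZZZZ
Z::ZZ
:Z:ZZ
gen 6: ZZ:Z:
::Z::
ZZZZZ
ZZ:ZZ
Z:ZZZ
gen 7: ZZ:Z:
::Z::
ZZZZ:
ZZ:::
Z:ZZ:

1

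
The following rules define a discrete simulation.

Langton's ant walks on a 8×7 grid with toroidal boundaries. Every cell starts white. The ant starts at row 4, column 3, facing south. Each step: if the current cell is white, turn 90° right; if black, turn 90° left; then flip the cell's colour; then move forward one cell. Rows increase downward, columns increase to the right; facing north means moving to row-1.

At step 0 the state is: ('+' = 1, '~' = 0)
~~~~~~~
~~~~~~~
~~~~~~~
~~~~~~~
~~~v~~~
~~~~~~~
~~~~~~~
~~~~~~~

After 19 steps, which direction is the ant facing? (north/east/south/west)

gen 0: ~~~~~~~
~~~~~~~
~~~~~~~
~~~~~~~
~~~v~~~
~~~~~~~
~~~~~~~
~~~~~~~
gen 1: ~~~~~~~
~~~~~~~
~~~~~~~
~~~~~~~
~~<+~~~
~~~~~~~
~~~~~~~
~~~~~~~
gen 2: ~~~~~~~
~~~~~~~
~~~~~~~
~~^~~~~
~~++~~~
~~~~~~~
~~~~~~~
~~~~~~~
gen 3: ~~~~~~~
~~~~~~~
~~~~~~~
~~+>~~~
~~++~~~
~~~~~~~
~~~~~~~
~~~~~~~
gen 4: ~~~~~~~
~~~~~~~
~~~~~~~
~~++~~~
~~+v~~~
~~~~~~~
~~~~~~~
~~~~~~~
gen 5: ~~~~~~~
~~~~~~~
~~~~~~~
~~++~~~
~~+~>~~
~~~~~~~
~~~~~~~
~~~~~~~
gen 6: ~~~~~~~
~~~~~~~
~~~~~~~
~~++~~~
~~+~+~~
~~~~v~~
~~~~~~~
~~~~~~~
gen 7: ~~~~~~~
~~~~~~~
~~~~~~~
~~++~~~
~~+~+~~
~~~<+~~
~~~~~~~
~~~~~~~
gen 8: ~~~~~~~
~~~~~~~
~~~~~~~
~~++~~~
~~+^+~~
~~~++~~
~~~~~~~
~~~~~~~
gen 9: ~~~~~~~
~~~~~~~
~~~~~~~
~~++~~~
~~++>~~
~~~++~~
~~~~~~~
~~~~~~~
gen 10: ~~~~~~~
~~~~~~~
~~~~~~~
~~++^~~
~~++~~~
~~~++~~
~~~~~~~
~~~~~~~
gen 11: ~~~~~~~
~~~~~~~
~~~~~~~
~~+++>~
~~++~~~
~~~++~~
~~~~~~~
~~~~~~~
gen 12: ~~~~~~~
~~~~~~~
~~~~~~~
~~++++~
~~++~v~
~~~++~~
~~~~~~~
~~~~~~~
gen 13: ~~~~~~~
~~~~~~~
~~~~~~~
~~++++~
~~++<+~
~~~++~~
~~~~~~~
~~~~~~~
gen 14: ~~~~~~~
~~~~~~~
~~~~~~~
~~++^+~
~~++++~
~~~++~~
~~~~~~~
~~~~~~~
gen 15: ~~~~~~~
~~~~~~~
~~~~~~~
~~+<~+~
~~++++~
~~~++~~
~~~~~~~
~~~~~~~
gen 16: ~~~~~~~
~~~~~~~
~~~~~~~
~~+~~+~
~~+v++~
~~~++~~
~~~~~~~
~~~~~~~
gen 17: ~~~~~~~
~~~~~~~
~~~~~~~
~~+~~+~
~~+~>+~
~~~++~~
~~~~~~~
~~~~~~~
gen 18: ~~~~~~~
~~~~~~~
~~~~~~~
~~+~^+~
~~+~~+~
~~~++~~
~~~~~~~
~~~~~~~
gen 19: ~~~~~~~
~~~~~~~
~~~~~~~
~~+~+>~
~~+~~+~
~~~++~~
~~~~~~~
~~~~~~~

east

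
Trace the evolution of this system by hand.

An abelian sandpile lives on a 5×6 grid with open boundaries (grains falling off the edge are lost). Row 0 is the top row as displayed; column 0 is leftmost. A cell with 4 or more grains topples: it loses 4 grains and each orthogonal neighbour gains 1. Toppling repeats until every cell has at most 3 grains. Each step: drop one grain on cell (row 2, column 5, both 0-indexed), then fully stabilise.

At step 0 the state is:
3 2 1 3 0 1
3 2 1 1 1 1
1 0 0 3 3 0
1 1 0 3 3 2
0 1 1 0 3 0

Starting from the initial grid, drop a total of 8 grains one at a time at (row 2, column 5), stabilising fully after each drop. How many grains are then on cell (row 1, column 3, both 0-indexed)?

0) 3 2 1 3 0 1
3 2 1 1 1 1
1 0 0 3 3 0
1 1 0 3 3 2
0 1 1 0 3 0
1) 3 2 1 3 0 1
3 2 1 1 1 1
1 0 0 3 3 1
1 1 0 3 3 2
0 1 1 0 3 0
2) 3 2 1 3 0 1
3 2 1 1 1 1
1 0 0 3 3 2
1 1 0 3 3 2
0 1 1 0 3 0
3) 3 2 1 3 0 1
3 2 1 1 1 1
1 0 0 3 3 3
1 1 0 3 3 2
0 1 1 0 3 0
4) 3 2 1 3 0 1
3 2 1 2 2 2
1 0 1 1 2 2
1 1 1 1 3 0
0 1 1 2 0 2
5) 3 2 1 3 0 1
3 2 1 2 2 2
1 0 1 1 2 3
1 1 1 1 3 0
0 1 1 2 0 2
6) 3 2 1 3 0 1
3 2 1 2 2 3
1 0 1 1 3 0
1 1 1 1 3 1
0 1 1 2 0 2
7) 3 2 1 3 0 1
3 2 1 2 2 3
1 0 1 1 3 1
1 1 1 1 3 1
0 1 1 2 0 2
8) 3 2 1 3 0 1
3 2 1 2 2 3
1 0 1 1 3 2
1 1 1 1 3 1
0 1 1 2 0 2

2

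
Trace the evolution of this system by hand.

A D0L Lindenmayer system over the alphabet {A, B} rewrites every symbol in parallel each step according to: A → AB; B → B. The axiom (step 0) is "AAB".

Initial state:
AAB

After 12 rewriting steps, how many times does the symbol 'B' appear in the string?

step 0: AAB
step 1: ABABB
step 2: ABBABBB
step 3: ABBBABBBB
step 4: ABBBBABBBBB
step 5: ABBBBBABBBBBB
step 6: ABBBBBBABBBBBBB
step 7: ABBBBBBBABBBBBBBB
step 8: ABBBBBBBBABBBBBBBBB
step 9: ABBBBBBBBBABBBBBBBBBB
step 10: ABBBBBBBBBBABBBBBBBBBBB
step 11: ABBBBBBBBBBBABBBBBBBBBBBB
step 12: ABBBBBBBBBBBBABBBBBBBBBBBBB

25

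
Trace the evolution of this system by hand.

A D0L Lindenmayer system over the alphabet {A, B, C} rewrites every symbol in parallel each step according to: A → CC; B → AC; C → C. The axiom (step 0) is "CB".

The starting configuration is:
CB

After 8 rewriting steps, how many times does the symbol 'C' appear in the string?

0) CB
1) CAC
2) CCCC
3) CCCC
4) CCCC
5) CCCC
6) CCCC
7) CCCC
8) CCCC

4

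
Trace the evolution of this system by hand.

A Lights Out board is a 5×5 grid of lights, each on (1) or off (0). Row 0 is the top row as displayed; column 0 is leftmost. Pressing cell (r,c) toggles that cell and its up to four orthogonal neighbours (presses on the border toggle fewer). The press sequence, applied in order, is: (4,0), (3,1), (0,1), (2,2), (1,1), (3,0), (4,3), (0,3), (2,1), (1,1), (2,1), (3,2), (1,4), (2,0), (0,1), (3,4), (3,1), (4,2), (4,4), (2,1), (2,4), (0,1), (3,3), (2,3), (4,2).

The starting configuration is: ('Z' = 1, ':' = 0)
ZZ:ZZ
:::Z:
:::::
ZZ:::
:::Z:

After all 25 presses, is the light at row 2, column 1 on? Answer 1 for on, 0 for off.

gen 0: ZZ:ZZ
:::Z:
:::::
ZZ:::
:::Z:
gen 1: ZZ:ZZ
:::Z:
:::::
:Z:::
ZZ:Z:
gen 2: ZZ:ZZ
:::Z:
:Z:::
Z:Z::
Z::Z:
gen 3: ::ZZZ
:Z:Z:
:Z:::
Z:Z::
Z::Z:
gen 4: ::ZZZ
:ZZZ:
::ZZ:
Z::::
Z::Z:
gen 5: :ZZZZ
Z::Z:
:ZZZ:
Z::::
Z::Z:
gen 6: :ZZZZ
Z::Z:
ZZZZ:
:Z:::
:::Z:
gen 7: :ZZZZ
Z::Z:
ZZZZ:
:Z:Z:
::Z:Z
gen 8: :Z:::
Z::::
ZZZZ:
:Z:Z:
::Z:Z
gen 9: :Z:::
ZZ:::
:::Z:
:::Z:
::Z:Z
gen 10: :::::
::Z::
:Z:Z:
:::Z:
::Z:Z
gen 11: :::::
:ZZ::
Z:ZZ:
:Z:Z:
::Z:Z
gen 12: :::::
:ZZ::
Z::Z:
::Z::
::::Z
gen 13: ::::Z
:ZZZZ
Z::ZZ
::Z::
::::Z
gen 14: ::::Z
ZZZZZ
:Z:ZZ
Z:Z::
::::Z
gen 15: ZZZ:Z
Z:ZZZ
:Z:ZZ
Z:Z::
::::Z
gen 16: ZZZ:Z
Z:ZZZ
:Z:Z:
Z:ZZZ
:::::
gen 17: ZZZ:Z
Z:ZZZ
:::Z:
:Z:ZZ
:Z:::
gen 18: ZZZ:Z
Z:ZZZ
:::Z:
:ZZZZ
::ZZ:
gen 19: ZZZ:Z
Z:ZZZ
:::Z:
:ZZZ:
::Z:Z
gen 20: ZZZ:Z
ZZZZZ
ZZZZ:
::ZZ:
::Z:Z
gen 21: ZZZ:Z
ZZZZ:
ZZZ:Z
::ZZZ
::Z:Z
gen 22: ::::Z
Z:ZZ:
ZZZ:Z
::ZZZ
::Z:Z
gen 23: ::::Z
Z:ZZ:
ZZZZZ
:::::
::ZZZ
gen 24: ::::Z
Z:Z::
ZZ:::
:::Z:
::ZZZ
gen 25: ::::Z
Z:Z::
ZZ:::
::ZZ:
:Z::Z

1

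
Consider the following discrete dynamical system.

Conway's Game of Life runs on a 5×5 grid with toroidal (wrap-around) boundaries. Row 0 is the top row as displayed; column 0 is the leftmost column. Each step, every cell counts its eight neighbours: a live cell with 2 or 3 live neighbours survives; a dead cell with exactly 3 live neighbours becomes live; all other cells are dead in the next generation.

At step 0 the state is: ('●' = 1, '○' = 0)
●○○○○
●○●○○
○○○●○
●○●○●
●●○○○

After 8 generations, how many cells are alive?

5

0) ●○○○○
●○●○○
○○○●○
●○●○●
●●○○○
1) ●○○○●
○●○○●
●○●●○
●○●●●
○○○○○
2) ●○○○●
○●●○○
○○○○○
●○●○○
○●○○○
3) ●○●○○
●●○○○
○○●○○
○●○○○
○●○○●
4) ○○●○●
●○●○○
●○●○○
●●●○○
○●●○○
5) ●○●○○
●○●○●
●○●●●
●○○●○
○○○○○
6) ●○○●●
○○●○○
○○●○○
●●●●○
○●○○●
7) ●●●●●
○●●○●
○○○○○
●○○●●
○○○○○
8) ○○○○●
○○○○●
○●●○○
○○○○●
○○○○○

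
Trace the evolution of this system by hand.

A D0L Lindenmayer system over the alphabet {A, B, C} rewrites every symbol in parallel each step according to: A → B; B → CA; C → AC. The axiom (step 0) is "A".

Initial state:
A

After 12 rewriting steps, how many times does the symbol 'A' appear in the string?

89

k=0  A
k=1  B
k=2  CA
k=3  ACB
k=4  BACCA
k=5  CABACACB
k=6  ACBCABACBACCA
k=7  BACCAACBCABACCABACACB
k=8  CABACACBBACCAACBCABACACBCABACBACCA
k=9  ACBCABACBACCACABACACBBACCAACBCABACBACCAACBCABACCABACACB
k=10  BACCAACBCABACCABACACBACBCABACBACCACABACACBBACCAACBCABACCABACACBBACCAACBCABACACBCABACBACCA
k=11  CABACACBBACCAACBCABACACBCABACBACCABACCAACBCABACCABACACBACB…BACACBCABACBACCACABACACBBACCAACBCABACBACCAACBCABACCABACACB  (len 144)
k=12  ACBCABACBACCACABACACBBACCAACBCABACBACCAACBCABACCABACACBCAB…CCACABACACBBACCAACBCABACCABACACBBACCAACBCABACACBCABACBACCA  (len 233)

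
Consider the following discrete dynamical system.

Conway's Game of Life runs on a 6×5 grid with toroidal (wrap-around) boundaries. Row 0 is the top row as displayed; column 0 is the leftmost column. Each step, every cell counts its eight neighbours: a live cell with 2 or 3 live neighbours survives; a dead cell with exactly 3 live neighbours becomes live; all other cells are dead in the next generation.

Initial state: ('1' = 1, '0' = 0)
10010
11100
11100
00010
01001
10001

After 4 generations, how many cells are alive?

2

step 0: 10010
11100
11100
00010
01001
10001
step 1: 00110
00010
10011
00011
00011
01010
step 2: 00011
00000
10100
00100
10000
00000
step 3: 00000
00011
01000
00000
00000
00001
step 4: 00011
00000
00000
00000
00000
00000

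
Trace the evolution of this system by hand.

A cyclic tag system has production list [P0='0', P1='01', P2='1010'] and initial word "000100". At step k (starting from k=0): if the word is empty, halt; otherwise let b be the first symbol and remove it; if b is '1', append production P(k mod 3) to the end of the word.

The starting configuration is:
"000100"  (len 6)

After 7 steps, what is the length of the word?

0) "000100"  (len 6)
1) "00100"  (len 5)
2) "0100"  (len 4)
3) "100"  (len 3)
4) "000"  (len 3)
5) "00"  (len 2)
6) "0"  (len 1)
7) (halted — word empty)

0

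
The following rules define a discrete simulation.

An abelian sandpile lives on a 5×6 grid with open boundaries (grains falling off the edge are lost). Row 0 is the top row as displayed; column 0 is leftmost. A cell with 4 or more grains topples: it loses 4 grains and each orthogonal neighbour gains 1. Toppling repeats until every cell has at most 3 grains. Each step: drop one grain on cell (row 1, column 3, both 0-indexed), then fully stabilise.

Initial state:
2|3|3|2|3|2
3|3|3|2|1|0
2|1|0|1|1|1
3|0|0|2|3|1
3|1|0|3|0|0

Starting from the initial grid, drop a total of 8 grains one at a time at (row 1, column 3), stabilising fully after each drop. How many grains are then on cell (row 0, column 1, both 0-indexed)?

step 0: 2|3|3|2|3|2
3|3|3|2|1|0
2|1|0|1|1|1
3|0|0|2|3|1
3|1|0|3|0|0
step 1: 2|3|3|2|3|2
3|3|3|3|1|0
2|1|0|1|1|1
3|0|0|2|3|1
3|1|0|3|0|0
step 2: 0|2|2|1|0|3
1|2|2|2|3|0
3|2|1|2|1|1
3|0|0|2|3|1
3|1|0|3|0|0
step 3: 0|2|2|1|0|3
1|2|2|3|3|0
3|2|1|2|1|1
3|0|0|2|3|1
3|1|0|3|0|0
step 4: 0|2|2|2|1|3
1|2|3|1|0|1
3|2|1|3|2|1
3|0|0|2|3|1
3|1|0|3|0|0
step 5: 0|2|2|2|1|3
1|2|3|2|0|1
3|2|1|3|2|1
3|0|0|2|3|1
3|1|0|3|0|0
step 6: 0|2|2|2|1|3
1|2|3|3|0|1
3|2|1|3|2|1
3|0|0|2|3|1
3|1|0|3|0|0
step 7: 0|2|3|3|1|3
1|3|0|2|1|1
3|2|3|0|3|1
3|0|0|3|3|1
3|1|0|3|0|0
step 8: 0|2|3|3|1|3
1|3|0|3|1|1
3|2|3|0|3|1
3|0|0|3|3|1
3|1|0|3|0|0

2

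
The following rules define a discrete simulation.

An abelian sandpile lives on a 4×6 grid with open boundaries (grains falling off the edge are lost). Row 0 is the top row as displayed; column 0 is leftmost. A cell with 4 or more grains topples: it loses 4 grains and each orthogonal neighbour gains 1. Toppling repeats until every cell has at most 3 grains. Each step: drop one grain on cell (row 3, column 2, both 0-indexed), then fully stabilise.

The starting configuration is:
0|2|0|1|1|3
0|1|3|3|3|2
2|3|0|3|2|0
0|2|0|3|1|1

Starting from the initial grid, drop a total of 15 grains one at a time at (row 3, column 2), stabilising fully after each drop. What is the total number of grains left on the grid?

0) 0|2|0|1|1|3
0|1|3|3|3|2
2|3|0|3|2|0
0|2|0|3|1|1
1) 0|2|0|1|1|3
0|1|3|3|3|2
2|3|0|3|2|0
0|2|1|3|1|1
2) 0|2|0|1|1|3
0|1|3|3|3|2
2|3|0|3|2|0
0|2|2|3|1|1
3) 0|2|0|1|1|3
0|1|3|3|3|2
2|3|0|3|2|0
0|2|3|3|1|1
4) 0|2|1|2|2|3
0|2|0|2|1|3
2|3|3|2|0|1
0|3|1|1|3|1
5) 0|2|1|2|2|3
0|2|0|2|1|3
2|3|3|2|0|1
0|3|2|1|3|1
6) 0|2|1|2|2|3
0|2|0|2|1|3
2|3|3|2|0|1
0|3|3|1|3|1
7) 0|2|1|2|2|3
0|3|1|2|1|3
3|1|1|3|0|1
1|1|2|2|3|1
8) 0|2|1|2|2|3
0|3|1|2|1|3
3|1|1|3|0|1
1|1|3|2|3|1
9) 0|2|1|2|2|3
0|3|1|2|1|3
3|1|2|3|0|1
1|2|0|3|3|1
10) 0|2|1|2|2|3
0|3|1|2|1|3
3|1|2|3|0|1
1|2|1|3|3|1
11) 0|2|1|2|2|3
0|3|1|2|1|3
3|1|2|3|0|1
1|2|2|3|3|1
12) 0|2|1|2|2|3
0|3|1|2|1|3
3|1|2|3|0|1
1|2|3|3|3|1
13) 0|2|1|2|2|3
0|3|2|3|1|3
3|2|0|1|2|1
1|3|2|2|0|2
14) 0|2|1|2|2|3
0|3|2|3|1|3
3|2|0|1|2|1
1|3|3|2|0|2
15) 0|2|1|2|2|3
0|3|2|3|1|3
3|3|1|1|2|1
2|0|1|3|0|2

41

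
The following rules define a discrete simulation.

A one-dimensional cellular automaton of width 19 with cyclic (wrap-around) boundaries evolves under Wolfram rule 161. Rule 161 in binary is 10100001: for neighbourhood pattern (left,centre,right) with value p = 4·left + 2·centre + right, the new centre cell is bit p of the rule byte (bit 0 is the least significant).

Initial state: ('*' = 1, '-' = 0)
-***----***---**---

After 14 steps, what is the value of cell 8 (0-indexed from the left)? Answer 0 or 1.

1

[0] -***----***---**---
[1] --*--**--*--*----**
[2] --------------**---
[3] *************----**
[4] ************--**--*
[5] ***********--------
[6] -*********--******-
[7] --*******----****--
[8] *--*****--**--**--*
[9] ----***------------
[10] ***--*--***********
[11] **-------**********
[12] *--*****--*********
[13] ----***----********
[14] -**--*--**--******-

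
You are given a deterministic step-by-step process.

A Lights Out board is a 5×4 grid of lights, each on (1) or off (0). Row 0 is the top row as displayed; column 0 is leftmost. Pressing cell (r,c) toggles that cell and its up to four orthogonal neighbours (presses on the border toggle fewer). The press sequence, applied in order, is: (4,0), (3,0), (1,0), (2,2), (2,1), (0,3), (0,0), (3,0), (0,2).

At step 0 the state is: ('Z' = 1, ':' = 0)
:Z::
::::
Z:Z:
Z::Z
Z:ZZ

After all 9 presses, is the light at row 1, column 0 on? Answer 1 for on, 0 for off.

k=0  :Z::
::::
Z:Z:
Z::Z
Z:ZZ
k=1  :Z::
::::
Z:Z:
:::Z
:ZZZ
k=2  :Z::
::::
::Z:
ZZ:Z
ZZZZ
k=3  ZZ::
ZZ::
Z:Z:
ZZ:Z
ZZZZ
k=4  ZZ::
ZZZ:
ZZ:Z
ZZZZ
ZZZZ
k=5  ZZ::
Z:Z:
::ZZ
Z:ZZ
ZZZZ
k=6  ZZZZ
Z:ZZ
::ZZ
Z:ZZ
ZZZZ
k=7  ::ZZ
::ZZ
::ZZ
Z:ZZ
ZZZZ
k=8  ::ZZ
::ZZ
Z:ZZ
:ZZZ
:ZZZ
k=9  :Z::
:::Z
Z:ZZ
:ZZZ
:ZZZ

0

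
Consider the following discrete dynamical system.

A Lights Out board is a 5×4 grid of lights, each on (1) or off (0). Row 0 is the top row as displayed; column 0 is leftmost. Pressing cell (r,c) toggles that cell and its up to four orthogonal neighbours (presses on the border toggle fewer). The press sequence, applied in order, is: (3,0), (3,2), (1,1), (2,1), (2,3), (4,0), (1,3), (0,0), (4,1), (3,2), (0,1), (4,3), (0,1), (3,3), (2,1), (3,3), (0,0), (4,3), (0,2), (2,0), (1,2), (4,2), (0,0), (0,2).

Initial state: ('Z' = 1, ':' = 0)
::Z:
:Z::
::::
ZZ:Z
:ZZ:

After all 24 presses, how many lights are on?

step 0: ::Z:
:Z::
::::
ZZ:Z
:ZZ:
step 1: ::Z:
:Z::
Z:::
:::Z
ZZZ:
step 2: ::Z:
:Z::
Z:Z:
:ZZ:
ZZ::
step 3: :ZZ:
Z:Z:
ZZZ:
:ZZ:
ZZ::
step 4: :ZZ:
ZZZ:
::::
::Z:
ZZ::
step 5: :ZZ:
ZZZZ
::ZZ
::ZZ
ZZ::
step 6: :ZZ:
ZZZZ
::ZZ
Z:ZZ
::::
step 7: :ZZZ
ZZ::
::Z:
Z:ZZ
::::
step 8: Z:ZZ
:Z::
::Z:
Z:ZZ
::::
step 9: Z:ZZ
:Z::
::Z:
ZZZZ
ZZZ:
step 10: Z:ZZ
:Z::
::::
Z:::
ZZ::
step 11: :Z:Z
::::
::::
Z:::
ZZ::
step 12: :Z:Z
::::
::::
Z::Z
ZZZZ
step 13: Z:ZZ
:Z::
::::
Z::Z
ZZZZ
step 14: Z:ZZ
:Z::
:::Z
Z:Z:
ZZZ:
step 15: Z:ZZ
::::
ZZZZ
ZZZ:
ZZZ:
step 16: Z:ZZ
::::
ZZZ:
ZZ:Z
ZZZZ
step 17: :ZZZ
Z:::
ZZZ:
ZZ:Z
ZZZZ
step 18: :ZZZ
Z:::
ZZZ:
ZZ::
ZZ::
step 19: ::::
Z:Z:
ZZZ:
ZZ::
ZZ::
step 20: ::::
::Z:
::Z:
:Z::
ZZ::
step 21: ::Z:
:Z:Z
::::
:Z::
ZZ::
step 22: ::Z:
:Z:Z
::::
:ZZ:
Z:ZZ
step 23: ZZZ:
ZZ:Z
::::
:ZZ:
Z:ZZ
step 24: Z::Z
ZZZZ
::::
:ZZ:
Z:ZZ

11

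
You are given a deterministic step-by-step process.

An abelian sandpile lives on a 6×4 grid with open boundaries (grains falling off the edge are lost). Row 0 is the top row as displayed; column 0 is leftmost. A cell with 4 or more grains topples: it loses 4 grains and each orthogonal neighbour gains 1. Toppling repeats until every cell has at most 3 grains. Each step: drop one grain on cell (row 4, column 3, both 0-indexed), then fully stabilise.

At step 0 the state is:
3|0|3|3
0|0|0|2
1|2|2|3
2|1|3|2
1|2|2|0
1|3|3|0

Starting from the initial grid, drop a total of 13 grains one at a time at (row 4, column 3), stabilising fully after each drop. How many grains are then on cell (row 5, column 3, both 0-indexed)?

[0] 3|0|3|3
0|0|0|2
1|2|2|3
2|1|3|2
1|2|2|0
1|3|3|0
[1] 3|0|3|3
0|0|0|2
1|2|2|3
2|1|3|2
1|2|2|1
1|3|3|0
[2] 3|0|3|3
0|0|0|2
1|2|2|3
2|1|3|2
1|2|2|2
1|3|3|0
[3] 3|0|3|3
0|0|0|2
1|2|2|3
2|1|3|2
1|2|2|3
1|3|3|0
[4] 3|0|3|3
0|0|0|2
1|2|2|3
2|1|3|3
1|2|3|0
1|3|3|1
[5] 3|0|3|3
0|0|0|2
1|2|2|3
2|1|3|3
1|2|3|1
1|3|3|1
[6] 3|0|3|3
0|0|0|2
1|2|2|3
2|1|3|3
1|2|3|2
1|3|3|1
[7] 3|0|3|3
0|0|0|2
1|2|2|3
2|1|3|3
1|2|3|3
1|3|3|1
[8] 3|0|3|3
0|0|1|3
1|3|0|1
2|3|2|2
2|0|3|2
2|1|1|3
[9] 3|0|3|3
0|0|1|3
1|3|0|1
2|3|2|2
2|0|3|3
2|1|1|3
[10] 3|0|3|3
0|0|1|3
1|3|0|1
2|3|3|3
2|1|0|2
2|1|3|0
[11] 3|0|3|3
0|0|1|3
1|3|0|1
2|3|3|3
2|1|0|3
2|1|3|0
[12] 3|0|3|3
0|1|1|3
2|0|2|2
3|1|1|1
2|2|2|1
2|1|3|1
[13] 3|0|3|3
0|1|1|3
2|0|2|2
3|1|1|1
2|2|2|2
2|1|3|1

1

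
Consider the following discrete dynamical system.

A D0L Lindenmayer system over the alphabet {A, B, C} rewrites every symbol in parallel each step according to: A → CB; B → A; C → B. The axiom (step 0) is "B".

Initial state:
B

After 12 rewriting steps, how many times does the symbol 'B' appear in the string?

t=0: B
t=1: A
t=2: CB
t=3: BA
t=4: ACB
t=5: CBBA
t=6: BAACB
t=7: ACBCBBA
t=8: CBBABAACB
t=9: BAACBACBCBBA
t=10: ACBCBBACBBABAACB
t=11: CBBABAACBBAACBACBCBBA
t=12: BAACBACBCBBAACBCBBACBBABAACB

12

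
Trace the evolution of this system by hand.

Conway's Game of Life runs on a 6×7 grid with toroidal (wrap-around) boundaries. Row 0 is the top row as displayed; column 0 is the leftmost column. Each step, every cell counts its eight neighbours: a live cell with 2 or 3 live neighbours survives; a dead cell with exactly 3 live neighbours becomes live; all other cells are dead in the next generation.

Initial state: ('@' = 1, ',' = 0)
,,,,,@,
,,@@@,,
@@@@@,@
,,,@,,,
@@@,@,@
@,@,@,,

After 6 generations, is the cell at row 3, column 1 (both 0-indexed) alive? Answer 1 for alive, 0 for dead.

t=0: ,,,,,@,
,,@@@,,
@@@@@,@
,,,@,,,
@@@,@,@
@,@,@,,
t=1: ,@@,,@,
@,,,,,@
@@,,,@,
,,,,,,,
@,@,@@@
@,@,@,,
t=2: ,,@@,@,
,,@,,@,
@@,,,,,
,,,,@,,
@,,,@@@
@,@,@,,
t=3: ,,@,,@@
,,@@@,@
,@,,,,,
,@,,@,,
@@,,@,@
@,@,,,,
t=4: @,@,@@@
@@@@@,@
@@,,@@,
,@@,,@,
,,@@,@@
,,@@,,,
t=5: ,,,,,,,
,,,,,,,
,,,,,,,
,,,,,,,
,,,,,@@
@,,,,,,
t=6: ,,,,,,,
,,,,,,,
,,,,,,,
,,,,,,,
,,,,,,@
,,,,,,@

0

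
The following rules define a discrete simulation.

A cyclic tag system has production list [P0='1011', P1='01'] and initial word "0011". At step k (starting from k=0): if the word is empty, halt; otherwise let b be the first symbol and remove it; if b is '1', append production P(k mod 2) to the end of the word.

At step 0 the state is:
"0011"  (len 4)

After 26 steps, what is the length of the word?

30

k=0  "0011"  (len 4)
k=1  "011"  (len 3)
k=2  "11"  (len 2)
k=3  "11011"  (len 5)
k=4  "101101"  (len 6)
k=5  "011011011"  (len 9)
k=6  "11011011"  (len 8)
k=7  "10110111011"  (len 11)
k=8  "011011101101"  (len 12)
k=9  "11011101101"  (len 11)
k=10  "101110110101"  (len 12)
k=11  "011101101011011"  (len 15)
k=12  "11101101011011"  (len 14)
k=13  "11011010110111011"  (len 17)
k=14  "101101011011101101"  (len 18)
k=15  "011010110111011011011"  (len 21)
k=16  "11010110111011011011"  (len 20)
k=17  "10101101110110110111011"  (len 23)
k=18  "010110111011011011101101"  (len 24)
k=19  "10110111011011011101101"  (len 23)
k=20  "011011101101101110110101"  (len 24)
k=21  "11011101101101110110101"  (len 23)
k=22  "101110110110111011010101"  (len 24)
k=23  "011101101101110110101011011"  (len 27)
k=24  "11101101101110110101011011"  (len 26)
k=25  "11011011011101101010110111011"  (len 29)
k=26  "101101101110110101011011101101"  (len 30)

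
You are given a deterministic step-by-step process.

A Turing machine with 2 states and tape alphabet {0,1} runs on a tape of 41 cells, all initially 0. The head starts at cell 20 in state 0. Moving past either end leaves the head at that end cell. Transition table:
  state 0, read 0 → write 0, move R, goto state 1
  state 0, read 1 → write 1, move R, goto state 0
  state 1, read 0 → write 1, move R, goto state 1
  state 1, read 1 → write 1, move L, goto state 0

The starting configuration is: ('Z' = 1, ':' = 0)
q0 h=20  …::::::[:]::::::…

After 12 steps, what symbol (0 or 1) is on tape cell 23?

0) q0 h=20  …::::::[:]::::::…
1) q1 h=21  …::::::[:]::::::…
2) q1 h=22  …:::::Z[:]::::::…
3) q1 h=23  …::::ZZ[:]::::::…
4) q1 h=24  …:::ZZZ[:]::::::…
5) q1 h=25  …::ZZZZ[:]::::::…
6) q1 h=26  …:ZZZZZ[:]::::::…
7) q1 h=27  …ZZZZZZ[:]::::::…
8) q1 h=28  …ZZZZZZ[:]::::::…
9) q1 h=29  …ZZZZZZ[:]::::::…
10) q1 h=30  …ZZZZZZ[:]::::::…
11) q1 h=31  …ZZZZZZ[:]::::::…
12) q1 h=32  …ZZZZZZ[:]::::::…

1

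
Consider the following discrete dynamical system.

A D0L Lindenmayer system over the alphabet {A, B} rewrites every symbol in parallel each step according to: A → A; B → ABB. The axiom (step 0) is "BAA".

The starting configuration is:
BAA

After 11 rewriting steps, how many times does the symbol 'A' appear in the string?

gen 0: BAA
gen 1: ABBAA
gen 2: AABBABBAA
gen 3: AAABBABBAABBABBAA
gen 4: AAAABBABBAABBABBAAABBABBAABBABBAA
gen 5: AAAAABBABBAABBABBAAABBABBAABBABBAAAABBABBAABBABBAAABBABBAABBABBAA
gen 6: AAAAAABBABBAABBABBAAABBABBAABBABBAAAABBABBAABBABBAAABBABBA…ABBAABBABBAAABBABBAABBABBAAAABBABBAABBABBAAABBABBAABBABBAA  (len 129)
gen 7: AAAAAAABBABBAABBABBAAABBABBAABBABBAAAABBABBAABBABBAAABBABB…ABBAABBABBAAABBABBAABBABBAAAABBABBAABBABBAAABBABBAABBABBAA  (len 257)
gen 8: AAAAAAAABBABBAABBABBAAABBABBAABBABBAAAABBABBAABBABBAAABBAB…ABBAABBABBAAABBABBAABBABBAAAABBABBAABBABBAAABBABBAABBABBAA  (len 513)
gen 9: AAAAAAAAABBABBAABBABBAAABBABBAABBABBAAAABBABBAABBABBAAABBA…ABBAABBABBAAABBABBAABBABBAAAABBABBAABBABBAAABBABBAABBABBAA  (len 1025)
gen 10: AAAAAAAAAABBABBAABBABBAAABBABBAABBABBAAAABBABBAABBABBAAABB…ABBAABBABBAAABBABBAABBABBAAAABBABBAABBABBAAABBABBAABBABBAA  (len 2049)
gen 11: AAAAAAAAAAABBABBAABBABBAAABBABBAABBABBAAAABBABBAABBABBAAAB…ABBAABBABBAAABBABBAABBABBAAAABBABBAABBABBAAABBABBAABBABBAA  (len 4097)

2049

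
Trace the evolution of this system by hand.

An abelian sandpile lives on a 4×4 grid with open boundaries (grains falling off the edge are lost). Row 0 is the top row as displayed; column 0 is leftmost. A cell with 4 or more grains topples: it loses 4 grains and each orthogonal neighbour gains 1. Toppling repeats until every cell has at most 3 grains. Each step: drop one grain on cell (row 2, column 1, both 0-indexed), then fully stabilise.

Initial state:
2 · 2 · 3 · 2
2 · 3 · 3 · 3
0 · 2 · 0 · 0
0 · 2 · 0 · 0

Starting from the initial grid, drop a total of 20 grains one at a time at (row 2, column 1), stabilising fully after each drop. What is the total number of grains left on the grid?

28

step 0: 2 · 2 · 3 · 2
2 · 3 · 3 · 3
0 · 2 · 0 · 0
0 · 2 · 0 · 0
step 1: 2 · 2 · 3 · 2
2 · 3 · 3 · 3
0 · 3 · 0 · 0
0 · 2 · 0 · 0
step 2: 3 · 0 · 2 · 0
3 · 2 · 2 · 1
1 · 1 · 2 · 1
0 · 3 · 0 · 0
step 3: 3 · 0 · 2 · 0
3 · 2 · 2 · 1
1 · 2 · 2 · 1
0 · 3 · 0 · 0
step 4: 3 · 0 · 2 · 0
3 · 2 · 2 · 1
1 · 3 · 2 · 1
0 · 3 · 0 · 0
step 5: 3 · 0 · 2 · 0
3 · 3 · 2 · 1
2 · 1 · 3 · 1
1 · 0 · 1 · 0
step 6: 3 · 0 · 2 · 0
3 · 3 · 2 · 1
2 · 2 · 3 · 1
1 · 0 · 1 · 0
step 7: 3 · 0 · 2 · 0
3 · 3 · 2 · 1
2 · 3 · 3 · 1
1 · 0 · 1 · 0
step 8: 0 · 2 · 3 · 0
2 · 2 · 0 · 2
0 · 3 · 1 · 2
2 · 1 · 2 · 0
step 9: 0 · 2 · 3 · 0
2 · 3 · 0 · 2
1 · 0 · 2 · 2
2 · 2 · 2 · 0
step 10: 0 · 2 · 3 · 0
2 · 3 · 0 · 2
1 · 1 · 2 · 2
2 · 2 · 2 · 0
step 11: 0 · 2 · 3 · 0
2 · 3 · 0 · 2
1 · 2 · 2 · 2
2 · 2 · 2 · 0
step 12: 0 · 2 · 3 · 0
2 · 3 · 0 · 2
1 · 3 · 2 · 2
2 · 2 · 2 · 0
step 13: 0 · 3 · 3 · 0
3 · 0 · 1 · 2
2 · 1 · 3 · 2
2 · 3 · 2 · 0
step 14: 0 · 3 · 3 · 0
3 · 0 · 1 · 2
2 · 2 · 3 · 2
2 · 3 · 2 · 0
step 15: 0 · 3 · 3 · 0
3 · 0 · 1 · 2
2 · 3 · 3 · 2
2 · 3 · 2 · 0
step 16: 0 · 3 · 3 · 0
3 · 1 · 2 · 2
3 · 2 · 1 · 3
3 · 1 · 0 · 1
step 17: 0 · 3 · 3 · 0
3 · 1 · 2 · 2
3 · 3 · 1 · 3
3 · 1 · 0 · 1
step 18: 1 · 3 · 3 · 0
0 · 3 · 2 · 2
2 · 1 · 2 · 3
0 · 3 · 0 · 1
step 19: 1 · 3 · 3 · 0
0 · 3 · 2 · 2
2 · 2 · 2 · 3
0 · 3 · 0 · 1
step 20: 1 · 3 · 3 · 0
0 · 3 · 2 · 2
2 · 3 · 2 · 3
0 · 3 · 0 · 1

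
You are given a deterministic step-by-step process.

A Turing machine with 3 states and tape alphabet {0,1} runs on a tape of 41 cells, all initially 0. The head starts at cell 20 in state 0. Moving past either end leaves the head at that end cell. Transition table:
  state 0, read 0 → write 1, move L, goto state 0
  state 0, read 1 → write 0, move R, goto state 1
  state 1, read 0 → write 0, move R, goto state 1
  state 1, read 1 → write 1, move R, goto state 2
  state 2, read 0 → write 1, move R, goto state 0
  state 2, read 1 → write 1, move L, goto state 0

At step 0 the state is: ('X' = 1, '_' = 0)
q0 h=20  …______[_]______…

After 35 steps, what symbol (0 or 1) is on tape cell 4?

t=0: q0 h=20  …______[_]______…
t=1: q0 h=19  …______[_]X_____…
t=2: q0 h=18  …______[_]XX____…
t=3: q0 h=17  …______[_]XXX___…
t=4: q0 h=16  …______[_]XXXX__…
t=5: q0 h=15  …______[_]XXXXX_…
t=6: q0 h=14  …______[_]XXXXXX…
t=7: q0 h=13  …______[_]XXXXXX…
t=8: q0 h=12  …______[_]XXXXXX…
t=9: q0 h=11  …______[_]XXXXXX…
t=10: q0 h=10  …______[_]XXXXXX…
t=11: q0 h= 9  …______[_]XXXXXX…
t=12: q0 h= 8  …______[_]XXXXXX…
t=13: q0 h= 7  …______[_]XXXXXX…
t=14: q0 h= 6  |______[_]XXXXXX…
t=15: q0 h= 5  |_____[_]XXXXXX…
t=16: q0 h= 4  |____[_]XXXXXX…
t=17: q0 h= 3  |___[_]XXXXXX…
t=18: q0 h= 2  |__[_]XXXXXX…
t=19: q0 h= 1  |_[_]XXXXXX…
t=20: q0 h= 0  |[_]XXXXXX…
t=21: q0 h= 0  |[X]XXXXXX…
t=22: q1 h= 1  |_[X]XXXXXX…
t=23: q2 h= 2  |_X[X]XXXXXX…
t=24: q0 h= 1  |_[X]XXXXXX…
t=25: q1 h= 2  |__[X]XXXXXX…
t=26: q2 h= 3  |__X[X]XXXXXX…
t=27: q0 h= 2  |__[X]XXXXXX…
t=28: q1 h= 3  |___[X]XXXXXX…
t=29: q2 h= 4  |___X[X]XXXXXX…
t=30: q0 h= 3  |___[X]XXXXXX…
t=31: q1 h= 4  |____[X]XXXXXX…
t=32: q2 h= 5  |____X[X]XXXXXX…
t=33: q0 h= 4  |____[X]XXXXXX…
t=34: q1 h= 5  |_____[X]XXXXXX…
t=35: q2 h= 6  |_____X[X]XXXXXX…

0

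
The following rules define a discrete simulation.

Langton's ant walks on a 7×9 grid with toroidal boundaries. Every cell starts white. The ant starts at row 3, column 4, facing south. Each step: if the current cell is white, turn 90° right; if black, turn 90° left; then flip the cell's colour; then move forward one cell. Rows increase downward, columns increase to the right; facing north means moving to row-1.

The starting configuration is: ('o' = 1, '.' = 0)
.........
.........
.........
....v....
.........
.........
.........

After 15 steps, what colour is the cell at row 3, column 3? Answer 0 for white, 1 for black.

1

step 0: .........
.........
.........
....v....
.........
.........
.........
step 1: .........
.........
.........
...<o....
.........
.........
.........
step 2: .........
.........
...^.....
...oo....
.........
.........
.........
step 3: .........
.........
...o>....
...oo....
.........
.........
.........
step 4: .........
.........
...oo....
...ov....
.........
.........
.........
step 5: .........
.........
...oo....
...o.>...
.........
.........
.........
step 6: .........
.........
...oo....
...o.o...
.....v...
.........
.........
step 7: .........
.........
...oo....
...o.o...
....<o...
.........
.........
step 8: .........
.........
...oo....
...o^o...
....oo...
.........
.........
step 9: .........
.........
...oo....
...oo>...
....oo...
.........
.........
step 10: .........
.........
...oo^...
...oo....
....oo...
.........
.........
step 11: .........
.........
...ooo>..
...oo....
....oo...
.........
.........
step 12: .........
.........
...oooo..
...oo.v..
....oo...
.........
.........
step 13: .........
.........
...oooo..
...oo<o..
....oo...
.........
.........
step 14: .........
.........
...oo^o..
...oooo..
....oo...
.........
.........
step 15: .........
.........
...o<.o..
...oooo..
....oo...
.........
.........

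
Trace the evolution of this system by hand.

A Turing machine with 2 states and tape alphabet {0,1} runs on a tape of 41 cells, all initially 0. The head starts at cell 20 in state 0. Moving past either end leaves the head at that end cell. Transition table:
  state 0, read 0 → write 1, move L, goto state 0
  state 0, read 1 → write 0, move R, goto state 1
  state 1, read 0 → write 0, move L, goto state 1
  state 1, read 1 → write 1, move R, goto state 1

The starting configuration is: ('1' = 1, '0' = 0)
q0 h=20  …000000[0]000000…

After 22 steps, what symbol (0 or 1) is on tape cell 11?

1

[0] q0 h=20  …000000[0]000000…
[1] q0 h=19  …000000[0]100000…
[2] q0 h=18  …000000[0]110000…
[3] q0 h=17  …000000[0]111000…
[4] q0 h=16  …000000[0]111100…
[5] q0 h=15  …000000[0]111110…
[6] q0 h=14  …000000[0]111111…
[7] q0 h=13  …000000[0]111111…
[8] q0 h=12  …000000[0]111111…
[9] q0 h=11  …000000[0]111111…
[10] q0 h=10  …000000[0]111111…
[11] q0 h= 9  …000000[0]111111…
[12] q0 h= 8  …000000[0]111111…
[13] q0 h= 7  …000000[0]111111…
[14] q0 h= 6  |000000[0]111111…
[15] q0 h= 5  |00000[0]111111…
[16] q0 h= 4  |0000[0]111111…
[17] q0 h= 3  |000[0]111111…
[18] q0 h= 2  |00[0]111111…
[19] q0 h= 1  |0[0]111111…
[20] q0 h= 0  |[0]111111…
[21] q0 h= 0  |[1]111111…
[22] q1 h= 1  |0[1]111111…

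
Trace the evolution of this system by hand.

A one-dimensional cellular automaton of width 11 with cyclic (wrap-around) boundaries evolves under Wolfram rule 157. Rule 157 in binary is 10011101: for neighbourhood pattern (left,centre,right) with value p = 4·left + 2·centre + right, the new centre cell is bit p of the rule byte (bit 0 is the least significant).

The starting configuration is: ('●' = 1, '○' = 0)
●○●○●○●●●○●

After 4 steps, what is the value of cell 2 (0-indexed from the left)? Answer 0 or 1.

1

gen 0: ●○●○●○●●●○●
gen 1: ○○●○●○●●○○●
gen 2: ●○●○●○●○●○●
gen 3: ○○●○●○●○●○●
gen 4: ●○●○●○●○●○●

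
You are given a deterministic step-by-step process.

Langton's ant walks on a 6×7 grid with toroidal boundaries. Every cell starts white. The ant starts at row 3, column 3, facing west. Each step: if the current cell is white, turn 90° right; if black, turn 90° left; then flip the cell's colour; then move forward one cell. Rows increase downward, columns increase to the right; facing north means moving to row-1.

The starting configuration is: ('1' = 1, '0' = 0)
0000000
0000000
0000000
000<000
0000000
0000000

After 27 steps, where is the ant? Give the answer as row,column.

5,6

t=0: 0000000
0000000
0000000
000<000
0000000
0000000
t=1: 0000000
0000000
000^000
0001000
0000000
0000000
t=2: 0000000
0000000
0001>00
0001000
0000000
0000000
t=3: 0000000
0000000
0001100
0001v00
0000000
0000000
t=4: 0000000
0000000
0001100
000<100
0000000
0000000
t=5: 0000000
0000000
0001100
0000100
000v000
0000000
t=6: 0000000
0000000
0001100
0000100
00<1000
0000000
t=7: 0000000
0000000
0001100
00^0100
0011000
0000000
t=8: 0000000
0000000
0001100
001>100
0011000
0000000
t=9: 0000000
0000000
0001100
0011100
001v000
0000000
t=10: 0000000
0000000
0001100
0011100
0010>00
0000000
t=11: 0000000
0000000
0001100
0011100
0010100
0000v00
t=12: 0000000
0000000
0001100
0011100
0010100
000<100
t=13: 0000000
0000000
0001100
0011100
001^100
0001100
t=14: 0000000
0000000
0001100
0011100
0011>00
0001100
t=15: 0000000
0000000
0001100
0011^00
0011000
0001100
t=16: 0000000
0000000
0001100
001<000
0011000
0001100
t=17: 0000000
0000000
0001100
0010000
001v000
0001100
t=18: 0000000
0000000
0001100
0010000
0010>00
0001100
t=19: 0000000
0000000
0001100
0010000
0010100
0001v00
t=20: 0000000
0000000
0001100
0010000
0010100
00010>0
t=21: 00000v0
0000000
0001100
0010000
0010100
0001010
t=22: 0000<10
0000000
0001100
0010000
0010100
0001010
t=23: 0000110
0000000
0001100
0010000
0010100
0001^10
t=24: 0000110
0000000
0001100
0010000
0010100
00011>0
t=25: 0000110
0000000
0001100
0010000
00101^0
0001100
t=26: 0000110
0000000
0001100
0010000
001011>
0001100
t=27: 0000110
0000000
0001100
0010000
0010111
000110v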